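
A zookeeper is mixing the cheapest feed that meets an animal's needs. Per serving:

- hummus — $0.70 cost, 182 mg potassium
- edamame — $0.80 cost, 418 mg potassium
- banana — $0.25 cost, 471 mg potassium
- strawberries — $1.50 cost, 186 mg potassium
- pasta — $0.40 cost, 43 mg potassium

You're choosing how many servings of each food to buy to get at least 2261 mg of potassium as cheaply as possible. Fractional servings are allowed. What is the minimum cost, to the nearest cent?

$1.20

Cost per mg of potassium: banana $0.0005, edamame $0.0019, hummus $0.0038, strawberries $0.0081, pasta $0.0093.
With no serving limits, use only banana: 2261 mg / 471 mg = 4.8 servings × $0.25 = $1.20.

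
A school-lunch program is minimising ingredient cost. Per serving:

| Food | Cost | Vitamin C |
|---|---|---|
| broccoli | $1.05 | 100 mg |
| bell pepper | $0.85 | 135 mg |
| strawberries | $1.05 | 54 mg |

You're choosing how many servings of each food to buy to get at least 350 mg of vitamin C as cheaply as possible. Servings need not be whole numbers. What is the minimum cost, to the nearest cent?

$2.20

Cost per mg of vitamin C: bell pepper $0.0063, broccoli $0.0105, strawberries $0.0194.
With no serving limits, use only bell pepper: 350 mg / 135 mg = 2.593 servings × $0.85 = $2.20.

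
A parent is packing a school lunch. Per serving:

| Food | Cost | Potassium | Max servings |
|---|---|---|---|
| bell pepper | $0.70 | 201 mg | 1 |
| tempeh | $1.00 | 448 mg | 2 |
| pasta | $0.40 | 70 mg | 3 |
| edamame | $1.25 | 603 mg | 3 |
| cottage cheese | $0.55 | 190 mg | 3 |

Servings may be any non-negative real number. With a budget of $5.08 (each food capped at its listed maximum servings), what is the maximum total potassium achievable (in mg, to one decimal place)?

2404.8 mg

Potassium per dollar: edamame 482.4, tempeh 448, cottage cheese 345.5, bell pepper 287.1, pasta 175.
Take 3 servings of edamame: spends $3.75, +1809.0 mg potassium (running total 1809.0 mg).
Take 1.33 servings of tempeh: spends $1.33, +595.8 mg potassium (running total 2404.8 mg).
Greedy by best ratio exhausts the cost allowance optimally: 2404.8 mg.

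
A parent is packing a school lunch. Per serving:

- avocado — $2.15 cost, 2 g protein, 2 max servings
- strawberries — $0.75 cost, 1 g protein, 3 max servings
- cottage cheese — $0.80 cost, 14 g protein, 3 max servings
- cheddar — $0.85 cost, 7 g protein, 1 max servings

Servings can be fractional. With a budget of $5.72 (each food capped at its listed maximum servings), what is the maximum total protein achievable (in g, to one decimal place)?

Protein per dollar: cottage cheese 17.5, cheddar 8.235, strawberries 1.333, avocado 0.9302.
Take 3 servings of cottage cheese: spends $2.40, +42.0 g protein (running total 42.0 g).
Take 1 serving of cheddar: spends $0.85, +7.0 g protein (running total 49.0 g).
Take 3 servings of strawberries: spends $2.25, +3.0 g protein (running total 52.0 g).
Take 0.1023 servings of avocado: spends $0.22, +0.2 g protein (running total 52.2 g).
Filling greedily by protein-per-dollar is optimal for one linear limit, giving 52.2 g.

52.2 g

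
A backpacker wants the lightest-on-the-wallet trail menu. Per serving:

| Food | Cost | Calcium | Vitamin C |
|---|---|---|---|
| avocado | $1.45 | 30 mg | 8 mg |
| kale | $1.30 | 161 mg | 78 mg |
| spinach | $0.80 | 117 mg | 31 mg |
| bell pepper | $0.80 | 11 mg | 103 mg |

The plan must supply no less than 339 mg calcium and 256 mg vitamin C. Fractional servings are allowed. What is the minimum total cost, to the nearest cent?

Check every corner: each single food scaled to meet both minima, and each pair solved so both constraints bind.
avocado only: max(339/30, 256/8) = 32 servings → $46.40.
kale only: max(339/161, 256/78) = 3.282 servings → $4.27.
spinach only: max(339/117, 256/31) = 8.258 servings → $6.61.
bell pepper only: max(339/11, 256/103) = 30.82 servings → $24.65.
avocado + kale with both targets exact would need a negative amount; discard.
avocado + spinach: intersection lies outside the first quadrant.
avocado + bell pepper with both tight: 10.69 servings and 1.655 servings → $16.83.
kale + spinach: intersection lies outside the first quadrant.
kale + bell pepper with both tight: 2.041 servings and 0.9395 servings → $3.41.
spinach + bell pepper with both tight: 2.741 servings and 1.66 servings → $3.52.
Cheapest feasible corner: $3.41.

$3.41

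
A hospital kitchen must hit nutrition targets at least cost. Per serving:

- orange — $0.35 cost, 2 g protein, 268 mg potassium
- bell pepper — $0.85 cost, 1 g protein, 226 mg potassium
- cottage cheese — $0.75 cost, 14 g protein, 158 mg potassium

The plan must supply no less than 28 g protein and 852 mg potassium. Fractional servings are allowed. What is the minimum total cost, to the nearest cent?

Two binding constraints pin down two serving amounts, so the optimal mix uses at most two foods. The candidates are each food alone (scaled to the tighter of protein/potassium) and each pair with both constraints tight.
orange only: max(28/2, 852/268) = 14 servings → $4.90.
bell pepper only: max(28/1, 852/226) = 28 servings → $23.80.
cottage cheese only: max(28/14, 852/158) = 5.392 servings → $4.04.
orange + bell pepper: the both-tight solution has a negative serving — not a feasible corner.
orange + cottage cheese with both tight: 2.184 servings and 1.688 servings → $2.03.
bell pepper + cottage cheese with both tight: 2.496 servings and 1.822 servings → $3.49.
Cheapest feasible corner: $2.03.

$2.03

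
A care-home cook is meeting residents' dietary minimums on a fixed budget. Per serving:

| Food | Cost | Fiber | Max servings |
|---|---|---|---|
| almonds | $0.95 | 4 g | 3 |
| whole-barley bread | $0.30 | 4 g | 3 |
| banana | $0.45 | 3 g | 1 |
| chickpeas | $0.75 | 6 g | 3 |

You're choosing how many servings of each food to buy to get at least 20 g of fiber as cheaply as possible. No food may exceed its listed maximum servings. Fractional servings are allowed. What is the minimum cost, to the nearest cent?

$1.90

Cost per g of fiber: whole-barley bread $0.0750, chickpeas $0.1250, banana $0.1500, almonds $0.2375.
Take 3 servings of whole-barley bread: +12.0 g fiber for $0.90 (total $0.90, still need 8.0 g).
Take 1.333 servings of chickpeas: +8.0 g fiber for $1.00 (total $1.90, still need 0.0 g).
Greedy by cheapest-per-g is optimal for a single linear constraint, so the minimum cost is $1.90.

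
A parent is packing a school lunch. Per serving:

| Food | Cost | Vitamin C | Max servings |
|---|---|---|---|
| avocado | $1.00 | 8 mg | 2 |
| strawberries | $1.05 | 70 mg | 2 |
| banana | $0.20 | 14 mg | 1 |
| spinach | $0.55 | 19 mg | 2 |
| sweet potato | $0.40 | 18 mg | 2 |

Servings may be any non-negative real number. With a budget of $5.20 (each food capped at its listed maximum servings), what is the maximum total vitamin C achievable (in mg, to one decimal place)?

236.0 mg

Vitamin C per dollar: banana 70, strawberries 66.67, sweet potato 45, spinach 34.55, avocado 8.
Take 1 serving of banana: spends $0.20, +14.0 mg vitamin C (running total 14.0 mg).
Take 2 servings of strawberries: spends $2.10, +140.0 mg vitamin C (running total 154.0 mg).
Take 2 servings of sweet potato: spends $0.80, +36.0 mg vitamin C (running total 190.0 mg).
Take 2 servings of spinach: spends $1.10, +38.0 mg vitamin C (running total 228.0 mg).
Take 1 serving of avocado: spends $1.00, +8.0 mg vitamin C (running total 236.0 mg).
Filling greedily by vitamin C-per-dollar is optimal for one linear limit, giving 236.0 mg.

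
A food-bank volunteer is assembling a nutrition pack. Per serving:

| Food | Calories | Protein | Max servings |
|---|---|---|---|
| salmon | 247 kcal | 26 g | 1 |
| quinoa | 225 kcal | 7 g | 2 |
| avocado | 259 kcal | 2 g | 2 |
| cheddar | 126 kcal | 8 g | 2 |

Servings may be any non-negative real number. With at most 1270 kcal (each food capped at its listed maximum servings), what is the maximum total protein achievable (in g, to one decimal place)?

Protein per kcal: salmon 0.1053, cheddar 0.06349, quinoa 0.03111, avocado 0.007722.
Take 1 serving of salmon: uses 247 kcal, +26.0 g protein (running total 26.0 g).
Take 2 servings of cheddar: uses 252 kcal, +16.0 g protein (running total 42.0 g).
Take 2 servings of quinoa: uses 450 kcal, +14.0 g protein (running total 56.0 g).
Take 1.239 servings of avocado: uses 321 kcal, +2.5 g protein (running total 58.5 g).
Filling greedily by protein-per-kcal is optimal for one linear limit, giving 58.5 g.

58.5 g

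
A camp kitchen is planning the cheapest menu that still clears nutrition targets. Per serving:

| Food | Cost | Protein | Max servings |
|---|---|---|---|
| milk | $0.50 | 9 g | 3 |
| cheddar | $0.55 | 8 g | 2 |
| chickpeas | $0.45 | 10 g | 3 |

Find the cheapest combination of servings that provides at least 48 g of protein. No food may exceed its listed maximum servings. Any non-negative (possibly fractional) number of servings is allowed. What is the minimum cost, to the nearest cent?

$2.35

Cost per g of protein: chickpeas $0.0450, milk $0.0556, cheddar $0.0688.
Take 3 servings of chickpeas: +30.0 g protein for $1.35 (total $1.35, still need 18.0 g).
Take 2 servings of milk: +18.0 g protein for $1.00 (total $2.35, still need 0.0 g).
Filling from the cheapest source first is optimal under one linear minimum: $2.35.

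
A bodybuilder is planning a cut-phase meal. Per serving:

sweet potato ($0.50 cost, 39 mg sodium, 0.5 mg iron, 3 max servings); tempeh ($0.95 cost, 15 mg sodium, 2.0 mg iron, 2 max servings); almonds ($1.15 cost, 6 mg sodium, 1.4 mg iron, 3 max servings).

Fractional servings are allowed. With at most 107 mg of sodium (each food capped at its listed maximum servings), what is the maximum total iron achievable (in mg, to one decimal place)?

9.0 mg

Iron per mg sodium: almonds 0.2333, tempeh 0.1333, sweet potato 0.01282.
Take 3 servings of almonds: uses 18 mg sodium, +4.2 mg iron (running total 4.2 mg).
Take 2 servings of tempeh: uses 30 mg sodium, +4.0 mg iron (running total 8.2 mg).
Take 1.513 servings of sweet potato: uses 59 mg sodium, +0.8 mg iron (running total 9.0 mg).
Filling greedily by iron-per-mg sodium is optimal for one linear limit, giving 9.0 mg.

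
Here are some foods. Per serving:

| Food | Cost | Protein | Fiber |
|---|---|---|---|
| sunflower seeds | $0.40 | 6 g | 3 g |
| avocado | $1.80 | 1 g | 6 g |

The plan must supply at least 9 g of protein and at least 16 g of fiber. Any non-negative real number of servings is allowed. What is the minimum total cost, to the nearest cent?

$2.13

Check every corner: each single food scaled to meet both minima, and each pair solved so both constraints bind.
sunflower seeds only: max(9/6, 16/3) = 5.333 servings → $2.13.
avocado only: max(9/1, 16/6) = 9 servings → $16.20.
sunflower seeds + avocado with both tight: 1.152 servings and 2.091 servings → $4.22.
Cheapest feasible corner: $2.13.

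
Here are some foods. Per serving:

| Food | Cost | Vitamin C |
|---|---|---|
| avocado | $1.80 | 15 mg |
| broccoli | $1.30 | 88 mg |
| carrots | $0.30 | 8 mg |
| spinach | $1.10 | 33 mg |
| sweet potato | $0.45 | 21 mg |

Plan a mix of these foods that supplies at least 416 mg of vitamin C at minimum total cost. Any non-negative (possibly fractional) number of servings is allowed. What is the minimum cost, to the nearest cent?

$6.15

Cost per mg of vitamin C: broccoli $0.0148, sweet potato $0.0214, spinach $0.0333, carrots $0.0375, avocado $0.1200.
With no serving limits, use only broccoli: 416 mg / 88 mg = 4.727 servings × $1.30 = $6.15.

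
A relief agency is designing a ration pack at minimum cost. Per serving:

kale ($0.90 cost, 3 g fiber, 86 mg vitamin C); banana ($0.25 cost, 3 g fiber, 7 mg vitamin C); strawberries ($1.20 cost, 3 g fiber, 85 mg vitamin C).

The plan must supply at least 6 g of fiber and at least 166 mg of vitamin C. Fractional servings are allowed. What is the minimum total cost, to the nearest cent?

At the optimum either one food covers both requirements or two foods hit both targets exactly; no other combination can be cheaper.
kale only: max(6/3, 166/86) = 2 servings → $1.80.
banana only: max(6/3, 166/7) = 23.71 servings → $5.93.
strawberries only: max(6/3, 166/85) = 2 servings → $2.40.
kale + banana with both tight: 1.924 servings and 0.07595 servings → $1.75.
kale + strawberries with both targets exact would need a negative amount; discard.
banana + strawberries with both tight: 0.05128 servings and 1.949 servings → $2.35.
Cheapest feasible corner: $1.75.

$1.75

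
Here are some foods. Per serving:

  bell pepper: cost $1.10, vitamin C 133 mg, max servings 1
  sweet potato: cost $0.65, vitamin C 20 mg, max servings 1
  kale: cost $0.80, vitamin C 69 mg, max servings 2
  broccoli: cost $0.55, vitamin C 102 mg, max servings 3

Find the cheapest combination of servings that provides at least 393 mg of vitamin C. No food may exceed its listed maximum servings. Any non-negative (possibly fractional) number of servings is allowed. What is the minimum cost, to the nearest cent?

$2.37

Cost per mg of vitamin C: broccoli $0.0054, bell pepper $0.0083, kale $0.0116, sweet potato $0.0325.
Take 3 servings of broccoli: +306.0 mg vitamin C for $1.65 (total $1.65, still need 87.0 mg).
Take 0.6541 servings of bell pepper: +87.0 mg vitamin C for $0.72 (total $2.37, still need 0.0 mg).
Filling from the cheapest source first is optimal under one linear minimum: $2.37.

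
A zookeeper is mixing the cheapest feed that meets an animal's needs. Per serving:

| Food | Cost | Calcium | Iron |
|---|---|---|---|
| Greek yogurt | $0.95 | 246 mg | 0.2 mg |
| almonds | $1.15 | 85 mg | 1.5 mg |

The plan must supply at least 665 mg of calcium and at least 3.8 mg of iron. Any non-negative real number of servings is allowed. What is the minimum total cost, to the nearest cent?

$4.44

Greek yogurt only: max(665/246, 3.8/0.2) = 19 servings → $18.05.
almonds only: max(665/85, 3.8/1.5) = 7.824 servings → $9.00.
Greek yogurt + almonds with both tight: 1.916 servings and 2.278 servings → $4.44.
So the least-cost plan costs $4.44.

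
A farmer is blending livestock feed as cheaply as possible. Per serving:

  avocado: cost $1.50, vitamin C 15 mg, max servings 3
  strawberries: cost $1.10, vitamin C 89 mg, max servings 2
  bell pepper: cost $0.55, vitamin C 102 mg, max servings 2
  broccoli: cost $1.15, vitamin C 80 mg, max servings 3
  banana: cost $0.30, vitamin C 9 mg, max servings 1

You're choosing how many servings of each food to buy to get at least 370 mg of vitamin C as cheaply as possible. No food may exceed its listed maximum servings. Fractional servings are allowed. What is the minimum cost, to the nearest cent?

$3.15

Cost per mg of vitamin C: bell pepper $0.0054, strawberries $0.0124, broccoli $0.0144, banana $0.0333, avocado $0.1000.
Take 2 servings of bell pepper: +204.0 mg vitamin C for $1.10 (total $1.10, still need 166.0 mg).
Take 1.865 servings of strawberries: +166.0 mg vitamin C for $2.05 (total $3.15, still need 0.0 mg).
Greedy by cheapest-per-mg is optimal for a single linear constraint, so the minimum cost is $3.15.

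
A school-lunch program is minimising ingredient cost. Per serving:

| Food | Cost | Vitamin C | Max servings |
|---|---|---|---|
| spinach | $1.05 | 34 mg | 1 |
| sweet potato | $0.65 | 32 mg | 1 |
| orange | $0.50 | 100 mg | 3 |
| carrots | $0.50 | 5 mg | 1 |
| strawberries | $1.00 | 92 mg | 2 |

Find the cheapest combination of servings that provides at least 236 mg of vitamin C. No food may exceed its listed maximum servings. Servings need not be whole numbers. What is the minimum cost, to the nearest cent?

$1.18

Cost per mg of vitamin C: orange $0.0050, strawberries $0.0109, sweet potato $0.0203, spinach $0.0309, carrots $0.1000.
Take 2.36 servings of orange: +236.0 mg vitamin C for $1.18 (total $1.18, still need 0.0 mg).
Filling from the cheapest source first is optimal under one linear minimum: $1.18.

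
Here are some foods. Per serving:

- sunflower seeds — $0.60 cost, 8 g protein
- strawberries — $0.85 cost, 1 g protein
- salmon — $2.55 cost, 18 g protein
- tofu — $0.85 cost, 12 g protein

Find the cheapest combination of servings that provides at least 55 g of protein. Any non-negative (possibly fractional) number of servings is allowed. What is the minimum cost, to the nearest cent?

Cost per g of protein: tofu $0.0708, sunflower seeds $0.0750, salmon $0.1417, strawberries $0.8500.
With no serving limits, use only tofu: 55 g / 12 g = 4.583 servings × $0.85 = $3.90.

$3.90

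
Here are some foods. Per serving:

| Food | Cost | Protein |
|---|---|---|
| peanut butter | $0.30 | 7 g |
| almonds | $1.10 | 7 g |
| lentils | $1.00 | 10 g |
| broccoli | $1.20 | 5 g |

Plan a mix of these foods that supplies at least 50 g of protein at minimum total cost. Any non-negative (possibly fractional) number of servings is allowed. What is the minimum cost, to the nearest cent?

Cost per g of protein: peanut butter $0.0429, lentils $0.1000, almonds $0.1571, broccoli $0.2400.
With no serving limits, use only peanut butter: 50 g / 7 g = 7.143 servings × $0.30 = $2.14.

$2.14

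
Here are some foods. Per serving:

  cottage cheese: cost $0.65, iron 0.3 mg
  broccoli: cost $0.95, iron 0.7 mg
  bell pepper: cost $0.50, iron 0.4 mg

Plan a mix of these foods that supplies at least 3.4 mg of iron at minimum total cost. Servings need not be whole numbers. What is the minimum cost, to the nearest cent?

$4.25

Cost per mg of iron: bell pepper $1.2500, broccoli $1.3571, cottage cheese $2.1667.
With no serving limits, use only bell pepper: 3.4 mg / 0.4 mg = 8.5 servings × $0.50 = $4.25.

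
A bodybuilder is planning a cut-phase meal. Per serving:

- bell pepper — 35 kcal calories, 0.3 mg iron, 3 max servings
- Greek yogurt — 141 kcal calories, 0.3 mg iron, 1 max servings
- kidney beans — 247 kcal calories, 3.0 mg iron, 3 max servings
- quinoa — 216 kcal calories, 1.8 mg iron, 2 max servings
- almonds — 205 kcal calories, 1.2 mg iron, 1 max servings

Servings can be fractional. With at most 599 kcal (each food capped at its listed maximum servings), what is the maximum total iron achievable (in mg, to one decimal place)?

Iron per kcal: kidney beans 0.01215, bell pepper 0.008571, quinoa 0.008333, almonds 0.005854, Greek yogurt 0.002128.
Take 2.425 servings of kidney beans: uses 599 kcal, +7.3 mg iron (running total 7.3 mg).
Greedy by best ratio exhausts the calories allowance optimally: 7.3 mg.

7.3 mg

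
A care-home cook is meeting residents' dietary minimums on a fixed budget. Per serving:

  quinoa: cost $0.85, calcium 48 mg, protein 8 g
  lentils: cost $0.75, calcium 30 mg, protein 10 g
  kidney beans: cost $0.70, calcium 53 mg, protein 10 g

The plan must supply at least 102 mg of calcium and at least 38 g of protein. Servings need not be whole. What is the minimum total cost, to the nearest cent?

Minimising a linear cost over {calcium ≥ 102, protein ≥ 38, servings ≥ 0} — the optimum is at a vertex, using one or two foods.
quinoa only: max(102/48, 38/8) = 4.75 servings → $4.04.
lentils only: max(102/30, 38/10) = 3.8 servings → $2.85.
kidney beans only: max(102/53, 38/10) = 3.8 servings → $2.66.
quinoa + lentils: the both-tight solution has a negative serving — not a feasible corner.
quinoa + kidney beans: intersection lies outside the first quadrant.
lentils + kidney beans: intersection lies outside the first quadrant.
Cheapest feasible corner: $2.66.

$2.66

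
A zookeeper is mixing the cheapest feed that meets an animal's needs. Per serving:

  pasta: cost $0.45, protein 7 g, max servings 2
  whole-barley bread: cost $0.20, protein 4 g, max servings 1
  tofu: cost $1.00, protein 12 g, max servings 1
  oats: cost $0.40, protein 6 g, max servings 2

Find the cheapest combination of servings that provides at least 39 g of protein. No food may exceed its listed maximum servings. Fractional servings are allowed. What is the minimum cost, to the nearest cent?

$2.65

Cost per g of protein: whole-barley bread $0.0500, pasta $0.0643, oats $0.0667, tofu $0.0833.
Take 1 serving of whole-barley bread: +4.0 g protein for $0.20 (total $0.20, still need 35.0 g).
Take 2 servings of pasta: +14.0 g protein for $0.90 (total $1.10, still need 21.0 g).
Take 2 servings of oats: +12.0 g protein for $0.80 (total $1.90, still need 9.0 g).
Take 0.75 servings of tofu: +9.0 g protein for $0.75 (total $2.65, still need 0.0 g).
Filling from the cheapest source first is optimal under one linear minimum: $2.65.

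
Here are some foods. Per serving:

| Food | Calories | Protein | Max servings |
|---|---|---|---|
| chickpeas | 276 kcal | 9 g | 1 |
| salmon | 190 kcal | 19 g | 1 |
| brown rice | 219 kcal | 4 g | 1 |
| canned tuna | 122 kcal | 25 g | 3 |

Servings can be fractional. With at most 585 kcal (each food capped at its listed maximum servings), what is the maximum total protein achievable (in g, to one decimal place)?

Protein per kcal: canned tuna 0.2049, salmon 0.1, chickpeas 0.03261, brown rice 0.01826.
Take 3 servings of canned tuna: uses 366 kcal, +75.0 g protein (running total 75.0 g).
Take 1 serving of salmon: uses 190 kcal, +19.0 g protein (running total 94.0 g).
Take 0.1051 servings of chickpeas: uses 29 kcal, +0.9 g protein (running total 94.9 g).
Greedy by best ratio exhausts the calories allowance optimally: 94.9 g.

94.9 g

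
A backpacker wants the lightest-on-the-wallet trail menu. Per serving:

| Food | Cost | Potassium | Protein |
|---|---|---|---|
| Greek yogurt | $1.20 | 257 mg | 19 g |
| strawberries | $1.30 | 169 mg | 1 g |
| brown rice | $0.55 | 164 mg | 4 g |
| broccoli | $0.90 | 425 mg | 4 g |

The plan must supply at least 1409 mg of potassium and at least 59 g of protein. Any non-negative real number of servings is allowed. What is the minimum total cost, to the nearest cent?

For a min-cost LP with two ≥-constraints, a basic feasible solution has at most two positive variables.
Greek yogurt only: max(1409/257, 59/19) = 5.482 servings → $6.58.
strawberries only: max(1409/169, 59/1) = 59 servings → $76.70.
brown rice only: max(1409/164, 59/4) = 14.75 servings → $8.11.
broccoli only: max(1409/425, 59/4) = 14.75 servings → $13.28.
Greek yogurt + strawberries with both tight: 2.898 servings and 3.93 servings → $8.59.
Greek yogurt + brown rice with both tight: 1.935 servings and 5.559 servings → $5.38.
Greek yogurt + broccoli with both tight: 2.758 servings and 1.647 servings → $4.79.
strawberries + brown rice with both targets exact would need a negative amount; discard.
strawberries + broccoli: intersection lies outside the first quadrant.
brown rice + broccoli with both targets exact would need a negative amount; discard.
Cheapest feasible corner: $4.79.

$4.79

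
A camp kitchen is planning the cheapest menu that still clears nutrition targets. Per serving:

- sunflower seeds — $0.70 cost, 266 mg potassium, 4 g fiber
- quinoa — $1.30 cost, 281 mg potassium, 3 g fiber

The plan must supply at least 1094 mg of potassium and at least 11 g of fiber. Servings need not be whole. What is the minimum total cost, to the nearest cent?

This is a tiny linear program; its minimum lies at a vertex of the feasible set. List the vertices and price them.
sunflower seeds only: max(1094/266, 11/4) = 4.113 servings → $2.88.
quinoa only: max(1094/281, 11/3) = 3.893 servings → $5.06.
sunflower seeds + quinoa: intersection lies outside the first quadrant.
Cheapest feasible corner: $2.88.

$2.88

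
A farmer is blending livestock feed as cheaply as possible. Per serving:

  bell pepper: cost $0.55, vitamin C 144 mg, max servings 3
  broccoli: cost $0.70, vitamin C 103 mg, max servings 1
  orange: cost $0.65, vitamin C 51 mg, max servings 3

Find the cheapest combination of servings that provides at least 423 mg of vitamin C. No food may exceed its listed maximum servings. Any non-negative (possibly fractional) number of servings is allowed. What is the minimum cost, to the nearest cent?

Cost per mg of vitamin C: bell pepper $0.0038, broccoli $0.0068, orange $0.0127.
Take 2.938 servings of bell pepper: +423.0 mg vitamin C for $1.62 (total $1.62, still need 0.0 mg).
Greedy by cheapest-per-mg is optimal for a single linear constraint, so the minimum cost is $1.62.

$1.62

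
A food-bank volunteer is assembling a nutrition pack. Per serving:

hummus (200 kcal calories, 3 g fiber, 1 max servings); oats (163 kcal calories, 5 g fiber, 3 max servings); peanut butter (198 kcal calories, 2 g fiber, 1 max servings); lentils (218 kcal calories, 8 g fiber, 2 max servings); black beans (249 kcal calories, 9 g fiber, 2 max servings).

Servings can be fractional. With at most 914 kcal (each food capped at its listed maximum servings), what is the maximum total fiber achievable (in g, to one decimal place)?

33.3 g

Fiber per kcal: lentils 0.0367, black beans 0.03614, oats 0.03067, hummus 0.015, peanut butter 0.0101.
Take 2 servings of lentils: uses 436 kcal, +16.0 g fiber (running total 16.0 g).
Take 1.92 servings of black beans: uses 478 kcal, +17.3 g fiber (running total 33.3 g).
Greedy by best ratio exhausts the calories allowance optimally: 33.3 g.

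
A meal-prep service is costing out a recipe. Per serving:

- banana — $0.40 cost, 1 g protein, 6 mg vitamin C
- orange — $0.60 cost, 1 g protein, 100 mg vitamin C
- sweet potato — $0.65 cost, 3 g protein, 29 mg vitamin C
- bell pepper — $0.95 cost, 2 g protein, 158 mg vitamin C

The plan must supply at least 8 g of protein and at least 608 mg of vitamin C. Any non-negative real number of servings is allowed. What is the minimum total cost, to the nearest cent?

$3.71

Check every corner: each single food scaled to meet both minima, and each pair solved so both constraints bind.
banana only: max(8/1, 608/6) = 101.3 servings → $40.53.
orange only: max(8/1, 608/100) = 8 servings → $4.80.
sweet potato only: max(8/3, 608/29) = 20.97 servings → $13.63.
bell pepper only: max(8/2, 608/158) = 4 servings → $3.80.
banana + orange with both tight: 2.043 servings and 5.957 servings → $4.39.
banana + sweet potato: intersection lies outside the first quadrant.
banana + bell pepper with both tight: 0.3288 servings and 3.836 servings → $3.78.
orange + sweet potato with both tight: 5.875 servings and 0.7085 servings → $3.99.
orange + bell pepper: intersection lies outside the first quadrant.
sweet potato + bell pepper with both tight: 0.1154 servings and 3.827 servings → $3.71.
The minimum over all feasible corners is $3.71.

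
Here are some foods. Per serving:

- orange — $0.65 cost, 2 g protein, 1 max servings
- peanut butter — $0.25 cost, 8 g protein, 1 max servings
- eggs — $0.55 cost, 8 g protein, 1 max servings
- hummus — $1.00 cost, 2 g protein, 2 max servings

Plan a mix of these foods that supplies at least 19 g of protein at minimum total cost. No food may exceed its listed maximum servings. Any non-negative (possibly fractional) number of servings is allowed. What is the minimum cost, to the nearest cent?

Cost per g of protein: peanut butter $0.0312, eggs $0.0688, orange $0.3250, hummus $0.5000.
Take 1 serving of peanut butter: +8.0 g protein for $0.25 (total $0.25, still need 11.0 g).
Take 1 serving of eggs: +8.0 g protein for $0.55 (total $0.80, still need 3.0 g).
Take 1 serving of orange: +2.0 g protein for $0.65 (total $1.45, still need 1.0 g).
Take 0.5 servings of hummus: +1.0 g protein for $0.50 (total $1.95, still need 0.0 g).
Greedy by cheapest-per-g is optimal for a single linear constraint, so the minimum cost is $1.95.

$1.95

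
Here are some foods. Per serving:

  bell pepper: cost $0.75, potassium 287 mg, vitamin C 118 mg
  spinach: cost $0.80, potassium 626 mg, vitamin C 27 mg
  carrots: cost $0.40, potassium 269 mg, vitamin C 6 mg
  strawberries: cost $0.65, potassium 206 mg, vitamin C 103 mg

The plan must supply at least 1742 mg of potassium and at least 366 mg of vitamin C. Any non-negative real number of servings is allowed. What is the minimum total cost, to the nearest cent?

With two linear requirements the optimum uses one or two foods; enumerate the corners.
bell pepper only: max(1742/287, 366/118) = 6.07 servings → $4.55.
spinach only: max(1742/626, 366/27) = 13.56 servings → $10.84.
carrots only: max(1742/269, 366/6) = 61 servings → $24.40.
strawberries only: max(1742/206, 366/103) = 8.456 servings → $5.50.
bell pepper + spinach with both tight: 2.754 servings and 1.52 servings → $3.28.
bell pepper + carrots with both tight: 2.931 servings and 3.348 servings → $3.54.
bell pepper + strawberries with both targets exact would need a negative amount; discard.
spinach + carrots with both targets exact would need a negative amount; discard.
spinach + strawberries with both tight: 1.766 servings and 3.091 servings → $3.42.
carrots + strawberries with both tight: 3.93 servings and 3.324 servings → $3.73.
The minimum over all feasible corners is $3.28.

$3.28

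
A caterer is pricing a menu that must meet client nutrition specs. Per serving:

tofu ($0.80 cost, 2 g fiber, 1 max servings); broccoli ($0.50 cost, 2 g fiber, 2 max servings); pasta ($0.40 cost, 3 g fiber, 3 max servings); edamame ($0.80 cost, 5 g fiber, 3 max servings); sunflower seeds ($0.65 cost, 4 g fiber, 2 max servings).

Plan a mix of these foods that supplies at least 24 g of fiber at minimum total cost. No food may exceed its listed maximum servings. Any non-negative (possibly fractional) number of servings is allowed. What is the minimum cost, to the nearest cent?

Cost per g of fiber: pasta $0.1333, edamame $0.1600, sunflower seeds $0.1625, broccoli $0.2500, tofu $0.4000.
Take 3 servings of pasta: +9.0 g fiber for $1.20 (total $1.20, still need 15.0 g).
Take 3 servings of edamame: +15.0 g fiber for $2.40 (total $3.60, still need 0.0 g).
Greedy by cheapest-per-g is optimal for a single linear constraint, so the minimum cost is $3.60.

$3.60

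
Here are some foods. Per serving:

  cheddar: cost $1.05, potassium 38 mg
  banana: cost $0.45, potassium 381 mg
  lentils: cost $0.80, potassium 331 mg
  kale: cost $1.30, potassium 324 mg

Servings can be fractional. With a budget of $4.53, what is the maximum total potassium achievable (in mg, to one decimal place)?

3835.4 mg

Potassium per dollar: banana 846.7, lentils 413.8, kale 249.2, cheddar 36.19.
With no serving limits, spend the whole cost allowance on banana: $4.53 / $0.45 × 381 mg = 3835.4 mg.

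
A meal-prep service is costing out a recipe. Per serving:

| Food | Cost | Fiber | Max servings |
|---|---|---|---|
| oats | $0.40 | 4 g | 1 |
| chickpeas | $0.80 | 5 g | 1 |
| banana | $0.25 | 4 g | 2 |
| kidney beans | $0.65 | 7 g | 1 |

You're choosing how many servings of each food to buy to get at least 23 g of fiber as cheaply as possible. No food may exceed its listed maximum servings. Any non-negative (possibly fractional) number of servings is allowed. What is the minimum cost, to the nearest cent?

Cost per g of fiber: banana $0.0625, kidney beans $0.0929, oats $0.1000, chickpeas $0.1600.
Take 2 servings of banana: +8.0 g fiber for $0.50 (total $0.50, still need 15.0 g).
Take 1 serving of kidney beans: +7.0 g fiber for $0.65 (total $1.15, still need 8.0 g).
Take 1 serving of oats: +4.0 g fiber for $0.40 (total $1.55, still need 4.0 g).
Take 0.8 servings of chickpeas: +4.0 g fiber for $0.64 (total $2.19, still need 0.0 g).
Greedy by cheapest-per-g is optimal for a single linear constraint, so the minimum cost is $2.19.

$2.19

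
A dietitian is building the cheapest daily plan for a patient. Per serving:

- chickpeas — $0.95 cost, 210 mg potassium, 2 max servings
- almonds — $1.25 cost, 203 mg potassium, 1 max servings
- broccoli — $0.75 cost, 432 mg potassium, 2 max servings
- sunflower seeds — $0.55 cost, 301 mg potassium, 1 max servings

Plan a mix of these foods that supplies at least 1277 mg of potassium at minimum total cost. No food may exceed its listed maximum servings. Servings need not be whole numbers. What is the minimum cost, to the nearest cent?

Cost per mg of potassium: broccoli $0.0017, sunflower seeds $0.0018, chickpeas $0.0045, almonds $0.0062.
Take 2 servings of broccoli: +864.0 mg potassium for $1.50 (total $1.50, still need 413.0 mg).
Take 1 serving of sunflower seeds: +301.0 mg potassium for $0.55 (total $2.05, still need 112.0 mg).
Take 0.5333 servings of chickpeas: +112.0 mg potassium for $0.51 (total $2.56, still need 0.0 mg).
Greedy by cheapest-per-mg is optimal for a single linear constraint, so the minimum cost is $2.56.

$2.56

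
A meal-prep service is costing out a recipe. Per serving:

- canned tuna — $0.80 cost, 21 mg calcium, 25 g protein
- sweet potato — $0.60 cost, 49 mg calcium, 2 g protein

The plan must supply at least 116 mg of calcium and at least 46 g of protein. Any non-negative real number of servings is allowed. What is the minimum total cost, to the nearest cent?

$2.35

Check every corner: each single food scaled to meet both minima, and each pair solved so both constraints bind.
canned tuna only: max(116/21, 46/25) = 5.524 servings → $4.42.
sweet potato only: max(116/49, 46/2) = 23 servings → $13.80.
canned tuna + sweet potato with both tight: 1.709 servings and 1.635 servings → $2.35.
So the least-cost plan costs $2.35.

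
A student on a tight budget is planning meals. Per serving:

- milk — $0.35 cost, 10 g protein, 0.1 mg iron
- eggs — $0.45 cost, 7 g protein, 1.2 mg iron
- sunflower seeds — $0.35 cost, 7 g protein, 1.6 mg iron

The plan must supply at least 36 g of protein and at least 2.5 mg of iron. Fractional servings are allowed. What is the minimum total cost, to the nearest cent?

This is a tiny linear program; its minimum lies at a vertex of the feasible set. List the vertices and price them.
milk only: max(36/10, 2.5/0.1) = 25 servings → $8.75.
eggs only: max(36/7, 2.5/1.2) = 5.143 servings → $2.31.
sunflower seeds only: max(36/7, 2.5/1.6) = 5.143 servings → $1.80.
milk + eggs with both tight: 2.274 servings and 1.894 servings → $1.65.
milk + sunflower seeds with both tight: 2.621 servings and 1.399 servings → $1.41.
eggs + sunflower seeds: the both-tight solution has a negative serving — not a feasible corner.
The minimum over all feasible corners is $1.41.

$1.41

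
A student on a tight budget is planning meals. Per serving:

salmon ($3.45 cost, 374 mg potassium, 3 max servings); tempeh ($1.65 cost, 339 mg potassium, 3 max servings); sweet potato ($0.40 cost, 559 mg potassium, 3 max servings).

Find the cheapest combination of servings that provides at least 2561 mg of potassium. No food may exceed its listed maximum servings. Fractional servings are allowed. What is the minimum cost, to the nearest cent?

Cost per mg of potassium: sweet potato $0.0007, tempeh $0.0049, salmon $0.0092.
Take 3 servings of sweet potato: +1677.0 mg potassium for $1.20 (total $1.20, still need 884.0 mg).
Take 2.608 servings of tempeh: +884.0 mg potassium for $4.30 (total $5.50, still need 0.0 mg).
Filling from the cheapest source first is optimal under one linear minimum: $5.50.

$5.50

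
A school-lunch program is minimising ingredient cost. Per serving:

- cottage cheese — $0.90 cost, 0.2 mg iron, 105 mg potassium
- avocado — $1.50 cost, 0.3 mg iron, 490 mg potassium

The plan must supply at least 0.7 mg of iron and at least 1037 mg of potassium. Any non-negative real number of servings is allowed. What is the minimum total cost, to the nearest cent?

At the optimum either one food covers both requirements or two foods hit both targets exactly; no other combination can be cheaper.
cottage cheese only: max(0.7/0.2, 1037/105) = 9.876 servings → $8.89.
avocado only: max(0.7/0.3, 1037/490) = 2.333 servings → $3.50.
cottage cheese + avocado with both tight: 0.4797 servings and 2.014 servings → $3.45.
So the least-cost plan costs $3.45.

$3.45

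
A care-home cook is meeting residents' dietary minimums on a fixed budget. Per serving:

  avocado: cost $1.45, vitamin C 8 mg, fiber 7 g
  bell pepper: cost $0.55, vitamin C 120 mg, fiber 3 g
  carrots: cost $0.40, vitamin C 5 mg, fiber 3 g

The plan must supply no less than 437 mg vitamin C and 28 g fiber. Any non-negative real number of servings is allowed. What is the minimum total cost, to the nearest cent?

$4.24

The cheapest plan sits at a corner of the feasible region — with two constraints it uses at most two foods.
avocado only: max(437/8, 28/7) = 54.62 servings → $79.21.
bell pepper only: max(437/120, 28/3) = 9.333 servings → $5.13.
carrots only: max(437/5, 28/3) = 87.4 servings → $34.96.
avocado + bell pepper with both tight: 2.511 servings and 3.474 servings → $5.55.
avocado + carrots with both targets exact would need a negative amount; discard.
bell pepper + carrots with both tight: 3.394 servings and 5.939 servings → $4.24.
The minimum over all feasible corners is $4.24.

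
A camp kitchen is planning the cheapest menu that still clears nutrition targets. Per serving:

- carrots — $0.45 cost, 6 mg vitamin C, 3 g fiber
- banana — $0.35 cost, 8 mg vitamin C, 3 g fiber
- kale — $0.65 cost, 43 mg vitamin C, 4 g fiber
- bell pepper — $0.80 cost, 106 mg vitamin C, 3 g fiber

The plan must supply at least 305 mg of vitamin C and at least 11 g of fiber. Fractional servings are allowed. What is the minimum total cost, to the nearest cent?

For a min-cost LP with two ≥-constraints, a basic feasible solution has at most two positive variables.
carrots only: max(305/6, 11/3) = 50.83 servings → $22.88.
banana only: max(305/8, 11/3) = 38.12 servings → $13.34.
kale only: max(305/43, 11/4) = 7.093 servings → $4.61.
bell pepper only: max(305/106, 11/3) = 3.667 servings → $2.93.
carrots + banana: the both-tight solution has a negative serving — not a feasible corner.
carrots + kale: intersection lies outside the first quadrant.
carrots + bell pepper with both tight: 0.8367 servings and 2.83 servings → $2.64.
banana + kale: the both-tight solution has a negative serving — not a feasible corner.
banana + bell pepper with both tight: 0.8537 servings and 2.813 servings → $2.55.
kale + bell pepper with both tight: 0.8508 servings and 2.532 servings → $2.58.
So the least-cost plan costs $2.55.

$2.55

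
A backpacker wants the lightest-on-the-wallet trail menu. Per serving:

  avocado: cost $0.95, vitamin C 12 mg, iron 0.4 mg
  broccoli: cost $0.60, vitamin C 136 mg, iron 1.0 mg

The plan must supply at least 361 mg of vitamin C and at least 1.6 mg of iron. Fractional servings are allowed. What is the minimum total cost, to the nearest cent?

$1.59

At the optimum either one food covers both requirements or two foods hit both targets exactly; no other combination can be cheaper.
avocado only: max(361/12, 1.6/0.4) = 30.08 servings → $28.58.
broccoli only: max(361/136, 1.6/1.0) = 2.654 servings → $1.59.
avocado + broccoli: intersection lies outside the first quadrant.
The minimum over all feasible corners is $1.59.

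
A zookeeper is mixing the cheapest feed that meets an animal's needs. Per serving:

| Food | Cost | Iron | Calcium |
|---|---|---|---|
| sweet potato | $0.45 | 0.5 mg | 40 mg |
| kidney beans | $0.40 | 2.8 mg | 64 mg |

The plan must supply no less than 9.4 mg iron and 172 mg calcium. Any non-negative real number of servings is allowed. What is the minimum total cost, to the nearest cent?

$1.34

This is a tiny linear program; its minimum lies at a vertex of the feasible set. List the vertices and price them.
sweet potato only: max(9.4/0.5, 172/40) = 18.8 servings → $8.46.
kidney beans only: max(9.4/2.8, 172/64) = 3.357 servings → $1.34.
sweet potato + kidney beans with both targets exact would need a negative amount; discard.
Cheapest feasible corner: $1.34.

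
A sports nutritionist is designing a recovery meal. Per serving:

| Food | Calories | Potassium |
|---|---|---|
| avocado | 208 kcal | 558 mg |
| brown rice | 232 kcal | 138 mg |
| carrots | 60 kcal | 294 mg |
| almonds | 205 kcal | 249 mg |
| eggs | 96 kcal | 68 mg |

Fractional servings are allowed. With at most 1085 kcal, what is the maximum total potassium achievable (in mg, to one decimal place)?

Potassium per kcal: carrots 4.9, avocado 2.683, almonds 1.215, eggs 0.7083, brown rice 0.5948.
With no serving limits, spend the whole calories allowance on carrots: 1085 kcal / 60 kcal × 294 mg = 5316.5 mg.

5316.5 mg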